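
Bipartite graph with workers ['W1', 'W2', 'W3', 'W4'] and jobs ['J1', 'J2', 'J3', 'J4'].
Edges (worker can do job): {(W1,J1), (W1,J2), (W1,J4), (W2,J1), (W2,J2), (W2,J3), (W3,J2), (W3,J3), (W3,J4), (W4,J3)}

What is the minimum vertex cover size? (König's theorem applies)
Minimum vertex cover size = 4

By König's theorem: in bipartite graphs,
min vertex cover = max matching = 4

Maximum matching has size 4, so minimum vertex cover also has size 4.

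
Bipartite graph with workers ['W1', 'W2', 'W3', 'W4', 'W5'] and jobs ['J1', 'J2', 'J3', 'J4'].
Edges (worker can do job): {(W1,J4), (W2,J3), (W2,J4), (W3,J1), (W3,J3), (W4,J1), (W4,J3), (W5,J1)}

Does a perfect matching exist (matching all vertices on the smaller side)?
No, maximum matching has size 3 < 4

Maximum matching has size 3, need 4 for perfect matching.
Unmatched workers: ['W4', 'W2']
Unmatched jobs: ['J2']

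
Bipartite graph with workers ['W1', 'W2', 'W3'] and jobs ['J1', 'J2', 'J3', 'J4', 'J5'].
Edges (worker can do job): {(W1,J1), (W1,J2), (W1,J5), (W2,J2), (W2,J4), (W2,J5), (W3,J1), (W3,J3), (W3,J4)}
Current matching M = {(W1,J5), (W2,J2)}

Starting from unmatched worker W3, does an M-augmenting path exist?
Yes: W3 → J4

An M-augmenting path alternates non-matching / matching edges, starting and ending at unmatched vertices.
Path: W3 → J4
(J4 is unmatched in M, so the path is augmenting.)
Flipping edges along this path would increase |M| from 2 to 3.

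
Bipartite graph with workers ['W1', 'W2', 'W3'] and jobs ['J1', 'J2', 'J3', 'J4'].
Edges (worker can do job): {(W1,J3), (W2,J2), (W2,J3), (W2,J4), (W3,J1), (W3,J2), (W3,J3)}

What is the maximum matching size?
Maximum matching size = 3

Maximum matching: {(W1,J3), (W2,J2), (W3,J1)}
Size: 3

This assigns 3 workers to 3 distinct jobs.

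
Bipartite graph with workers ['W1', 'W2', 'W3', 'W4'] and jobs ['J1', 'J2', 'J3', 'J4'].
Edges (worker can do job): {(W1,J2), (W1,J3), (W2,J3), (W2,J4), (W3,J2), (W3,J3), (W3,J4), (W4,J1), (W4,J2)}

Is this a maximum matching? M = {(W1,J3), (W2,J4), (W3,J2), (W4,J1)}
Yes, size 4 is maximum

Proposed matching has size 4.
Maximum matching size for this graph: 4.

This is a maximum matching.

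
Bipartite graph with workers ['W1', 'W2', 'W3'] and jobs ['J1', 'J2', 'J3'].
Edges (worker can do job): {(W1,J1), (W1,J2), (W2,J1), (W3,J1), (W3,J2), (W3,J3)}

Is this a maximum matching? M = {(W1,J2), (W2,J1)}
No, size 2 is not maximum

Proposed matching has size 2.
Maximum matching size for this graph: 3.

This is NOT maximum - can be improved to size 3.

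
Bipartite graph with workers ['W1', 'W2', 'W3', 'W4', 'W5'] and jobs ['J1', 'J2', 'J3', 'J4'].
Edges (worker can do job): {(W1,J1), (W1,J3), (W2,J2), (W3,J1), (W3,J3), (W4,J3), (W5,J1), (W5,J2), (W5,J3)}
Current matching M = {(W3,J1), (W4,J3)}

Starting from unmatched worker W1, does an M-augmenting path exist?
No augmenting path from W1

Alternating search from W1 reaches jobs: {J1, J3}.
Every reachable job is already matched in M, and following those matched edges back to workers exposes no further unvisited jobs.
No M-augmenting path from W1 exists.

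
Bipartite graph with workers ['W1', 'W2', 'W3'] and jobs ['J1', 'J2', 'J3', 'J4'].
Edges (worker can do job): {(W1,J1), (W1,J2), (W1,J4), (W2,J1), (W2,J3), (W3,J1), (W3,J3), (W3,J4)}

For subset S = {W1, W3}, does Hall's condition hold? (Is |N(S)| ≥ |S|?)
Yes: |N(S)| = 4, |S| = 2

Subset S = {W1, W3}
Neighbors N(S) = {J1, J2, J3, J4}

|N(S)| = 4, |S| = 2
Hall's condition: |N(S)| ≥ |S| is satisfied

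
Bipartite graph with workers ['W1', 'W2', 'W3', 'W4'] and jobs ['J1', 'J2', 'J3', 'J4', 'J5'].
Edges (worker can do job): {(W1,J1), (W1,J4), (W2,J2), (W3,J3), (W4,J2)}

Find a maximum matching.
Matching: {(W1,J1), (W3,J3), (W4,J2)}

Maximum matching (size 3):
  W1 → J1
  W3 → J3
  W4 → J2

Each worker is assigned to at most one job, and each job to at most one worker.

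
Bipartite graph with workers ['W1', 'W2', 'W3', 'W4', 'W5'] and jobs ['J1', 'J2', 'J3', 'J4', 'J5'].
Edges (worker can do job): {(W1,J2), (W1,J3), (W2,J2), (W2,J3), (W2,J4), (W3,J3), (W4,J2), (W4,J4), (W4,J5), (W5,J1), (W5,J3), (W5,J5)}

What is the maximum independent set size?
Maximum independent set = 5

By König's theorem:
- Min vertex cover = Max matching = 5
- Max independent set = Total vertices - Min vertex cover
- Max independent set = 10 - 5 = 5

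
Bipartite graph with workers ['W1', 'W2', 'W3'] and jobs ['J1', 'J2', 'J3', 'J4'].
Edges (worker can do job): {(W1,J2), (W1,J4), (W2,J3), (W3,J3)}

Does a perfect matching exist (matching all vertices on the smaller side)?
No, maximum matching has size 2 < 3

Maximum matching has size 2, need 3 for perfect matching.
Unmatched workers: ['W2']
Unmatched jobs: ['J1', 'J4']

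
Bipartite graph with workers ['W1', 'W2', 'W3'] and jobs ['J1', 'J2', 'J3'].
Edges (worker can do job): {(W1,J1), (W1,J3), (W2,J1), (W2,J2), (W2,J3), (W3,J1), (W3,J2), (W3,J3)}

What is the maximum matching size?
Maximum matching size = 3

Maximum matching: {(W1,J3), (W2,J2), (W3,J1)}
Size: 3

This assigns 3 workers to 3 distinct jobs.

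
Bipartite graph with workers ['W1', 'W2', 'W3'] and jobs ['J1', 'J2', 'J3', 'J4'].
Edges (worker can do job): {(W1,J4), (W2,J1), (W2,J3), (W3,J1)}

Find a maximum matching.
Matching: {(W1,J4), (W2,J3), (W3,J1)}

Maximum matching (size 3):
  W1 → J4
  W2 → J3
  W3 → J1

Each worker is assigned to at most one job, and each job to at most one worker.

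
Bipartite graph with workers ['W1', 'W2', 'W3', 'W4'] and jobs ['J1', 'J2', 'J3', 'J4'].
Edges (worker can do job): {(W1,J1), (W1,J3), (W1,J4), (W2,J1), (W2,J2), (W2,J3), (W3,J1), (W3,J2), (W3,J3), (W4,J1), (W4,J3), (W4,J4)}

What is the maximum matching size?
Maximum matching size = 4

Maximum matching: {(W1,J4), (W2,J1), (W3,J2), (W4,J3)}
Size: 4

This assigns 4 workers to 4 distinct jobs.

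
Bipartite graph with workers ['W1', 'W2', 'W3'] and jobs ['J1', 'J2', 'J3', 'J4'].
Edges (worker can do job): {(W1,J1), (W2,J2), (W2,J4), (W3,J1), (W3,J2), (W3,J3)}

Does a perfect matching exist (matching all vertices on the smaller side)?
Yes, perfect matching exists (size 3)

Perfect matching: {(W1,J1), (W2,J2), (W3,J3)}
All 3 vertices on the smaller side are matched.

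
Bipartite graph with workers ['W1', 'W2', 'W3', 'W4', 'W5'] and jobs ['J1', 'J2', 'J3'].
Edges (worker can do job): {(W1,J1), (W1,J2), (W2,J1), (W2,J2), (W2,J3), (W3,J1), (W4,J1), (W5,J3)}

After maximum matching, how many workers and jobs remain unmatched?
Unmatched: 2 workers, 0 jobs

Maximum matching size: 3
Workers: 5 total, 3 matched, 2 unmatched
Jobs: 3 total, 3 matched, 0 unmatched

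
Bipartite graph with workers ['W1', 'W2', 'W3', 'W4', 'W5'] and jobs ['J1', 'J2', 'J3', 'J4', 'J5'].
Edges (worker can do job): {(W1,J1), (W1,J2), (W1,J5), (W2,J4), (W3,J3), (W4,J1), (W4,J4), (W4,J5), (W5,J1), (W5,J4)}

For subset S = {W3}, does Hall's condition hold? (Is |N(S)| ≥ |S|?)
Yes: |N(S)| = 1, |S| = 1

Subset S = {W3}
Neighbors N(S) = {J3}

|N(S)| = 1, |S| = 1
Hall's condition: |N(S)| ≥ |S| is satisfied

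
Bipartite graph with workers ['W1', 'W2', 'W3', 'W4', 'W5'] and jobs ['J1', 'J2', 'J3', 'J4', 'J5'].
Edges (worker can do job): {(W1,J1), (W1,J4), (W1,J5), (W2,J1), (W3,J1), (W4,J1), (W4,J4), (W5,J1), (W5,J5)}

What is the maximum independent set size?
Maximum independent set = 7

By König's theorem:
- Min vertex cover = Max matching = 3
- Max independent set = Total vertices - Min vertex cover
- Max independent set = 10 - 3 = 7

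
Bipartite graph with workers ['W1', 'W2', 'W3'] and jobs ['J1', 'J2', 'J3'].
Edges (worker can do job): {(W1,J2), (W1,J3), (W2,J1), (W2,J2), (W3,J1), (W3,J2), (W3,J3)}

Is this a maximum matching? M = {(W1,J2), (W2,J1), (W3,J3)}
Yes, size 3 is maximum

Proposed matching has size 3.
Maximum matching size for this graph: 3.

This is a maximum matching.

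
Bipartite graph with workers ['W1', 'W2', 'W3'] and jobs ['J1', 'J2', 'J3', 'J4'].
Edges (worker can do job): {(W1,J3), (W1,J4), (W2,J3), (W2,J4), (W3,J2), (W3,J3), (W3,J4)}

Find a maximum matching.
Matching: {(W1,J3), (W2,J4), (W3,J2)}

Maximum matching (size 3):
  W1 → J3
  W2 → J4
  W3 → J2

Each worker is assigned to at most one job, and each job to at most one worker.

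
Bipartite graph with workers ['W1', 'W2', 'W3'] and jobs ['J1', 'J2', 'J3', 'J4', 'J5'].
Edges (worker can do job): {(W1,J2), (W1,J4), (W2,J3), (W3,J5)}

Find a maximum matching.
Matching: {(W1,J2), (W2,J3), (W3,J5)}

Maximum matching (size 3):
  W1 → J2
  W2 → J3
  W3 → J5

Each worker is assigned to at most one job, and each job to at most one worker.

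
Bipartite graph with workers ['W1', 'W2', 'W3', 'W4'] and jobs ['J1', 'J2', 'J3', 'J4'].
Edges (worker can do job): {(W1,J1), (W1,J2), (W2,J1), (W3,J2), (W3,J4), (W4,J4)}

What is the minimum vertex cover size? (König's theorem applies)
Minimum vertex cover size = 3

By König's theorem: in bipartite graphs,
min vertex cover = max matching = 3

Maximum matching has size 3, so minimum vertex cover also has size 3.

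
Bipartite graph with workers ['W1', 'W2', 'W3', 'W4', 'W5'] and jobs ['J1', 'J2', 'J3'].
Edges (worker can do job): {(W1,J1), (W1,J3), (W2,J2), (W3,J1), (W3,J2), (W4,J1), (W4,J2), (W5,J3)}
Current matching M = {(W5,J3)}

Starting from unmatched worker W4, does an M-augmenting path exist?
Yes: W4 → J1

An M-augmenting path alternates non-matching / matching edges, starting and ending at unmatched vertices.
Path: W4 → J1
(J1 is unmatched in M, so the path is augmenting.)
Flipping edges along this path would increase |M| from 1 to 2.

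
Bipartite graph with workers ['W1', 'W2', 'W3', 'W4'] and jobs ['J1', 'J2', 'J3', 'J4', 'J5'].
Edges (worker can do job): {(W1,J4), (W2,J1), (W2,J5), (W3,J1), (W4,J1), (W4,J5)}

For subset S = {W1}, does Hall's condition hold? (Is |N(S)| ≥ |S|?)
Yes: |N(S)| = 1, |S| = 1

Subset S = {W1}
Neighbors N(S) = {J4}

|N(S)| = 1, |S| = 1
Hall's condition: |N(S)| ≥ |S| is satisfied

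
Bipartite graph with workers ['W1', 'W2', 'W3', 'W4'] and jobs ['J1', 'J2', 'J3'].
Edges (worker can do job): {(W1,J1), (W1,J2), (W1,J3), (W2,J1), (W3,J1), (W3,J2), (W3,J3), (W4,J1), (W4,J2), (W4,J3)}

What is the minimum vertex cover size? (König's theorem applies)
Minimum vertex cover size = 3

By König's theorem: in bipartite graphs,
min vertex cover = max matching = 3

Maximum matching has size 3, so minimum vertex cover also has size 3.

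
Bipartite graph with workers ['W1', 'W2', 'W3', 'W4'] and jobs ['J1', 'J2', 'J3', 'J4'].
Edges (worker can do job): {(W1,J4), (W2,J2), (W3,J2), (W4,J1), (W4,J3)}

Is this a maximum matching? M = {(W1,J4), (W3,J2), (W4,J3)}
Yes, size 3 is maximum

Proposed matching has size 3.
Maximum matching size for this graph: 3.

This is a maximum matching.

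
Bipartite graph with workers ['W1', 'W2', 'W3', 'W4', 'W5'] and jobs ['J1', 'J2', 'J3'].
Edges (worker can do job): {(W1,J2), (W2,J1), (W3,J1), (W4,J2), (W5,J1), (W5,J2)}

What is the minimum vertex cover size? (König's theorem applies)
Minimum vertex cover size = 2

By König's theorem: in bipartite graphs,
min vertex cover = max matching = 2

Maximum matching has size 2, so minimum vertex cover also has size 2.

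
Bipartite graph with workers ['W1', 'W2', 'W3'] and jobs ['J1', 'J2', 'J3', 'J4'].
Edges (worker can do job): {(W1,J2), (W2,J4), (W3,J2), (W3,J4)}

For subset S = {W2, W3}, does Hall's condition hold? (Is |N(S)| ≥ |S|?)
Yes: |N(S)| = 2, |S| = 2

Subset S = {W2, W3}
Neighbors N(S) = {J2, J4}

|N(S)| = 2, |S| = 2
Hall's condition: |N(S)| ≥ |S| is satisfied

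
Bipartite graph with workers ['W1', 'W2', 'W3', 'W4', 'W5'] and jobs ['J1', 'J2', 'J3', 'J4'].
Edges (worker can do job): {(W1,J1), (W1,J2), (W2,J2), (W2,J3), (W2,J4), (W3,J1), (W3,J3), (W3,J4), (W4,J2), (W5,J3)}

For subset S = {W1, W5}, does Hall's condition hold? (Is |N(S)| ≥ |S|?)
Yes: |N(S)| = 3, |S| = 2

Subset S = {W1, W5}
Neighbors N(S) = {J1, J2, J3}

|N(S)| = 3, |S| = 2
Hall's condition: |N(S)| ≥ |S| is satisfied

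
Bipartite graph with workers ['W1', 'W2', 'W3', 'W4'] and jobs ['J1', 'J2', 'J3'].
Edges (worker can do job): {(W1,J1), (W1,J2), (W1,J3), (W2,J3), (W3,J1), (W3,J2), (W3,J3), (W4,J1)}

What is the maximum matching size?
Maximum matching size = 3

Maximum matching: {(W1,J2), (W3,J3), (W4,J1)}
Size: 3

This assigns 3 workers to 3 distinct jobs.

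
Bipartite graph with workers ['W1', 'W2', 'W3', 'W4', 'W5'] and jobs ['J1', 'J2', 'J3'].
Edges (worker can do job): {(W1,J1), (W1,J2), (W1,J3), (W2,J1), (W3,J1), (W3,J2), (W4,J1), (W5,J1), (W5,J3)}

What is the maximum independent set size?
Maximum independent set = 5

By König's theorem:
- Min vertex cover = Max matching = 3
- Max independent set = Total vertices - Min vertex cover
- Max independent set = 8 - 3 = 5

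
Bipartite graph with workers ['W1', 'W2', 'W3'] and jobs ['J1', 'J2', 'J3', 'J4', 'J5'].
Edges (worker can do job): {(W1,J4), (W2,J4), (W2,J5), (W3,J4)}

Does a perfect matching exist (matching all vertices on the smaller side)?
No, maximum matching has size 2 < 3

Maximum matching has size 2, need 3 for perfect matching.
Unmatched workers: ['W1']
Unmatched jobs: ['J3', 'J2', 'J1']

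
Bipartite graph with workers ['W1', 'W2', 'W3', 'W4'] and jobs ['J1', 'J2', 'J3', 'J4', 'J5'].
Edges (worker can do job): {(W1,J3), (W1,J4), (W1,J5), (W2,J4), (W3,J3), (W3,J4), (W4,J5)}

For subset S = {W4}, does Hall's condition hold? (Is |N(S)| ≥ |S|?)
Yes: |N(S)| = 1, |S| = 1

Subset S = {W4}
Neighbors N(S) = {J5}

|N(S)| = 1, |S| = 1
Hall's condition: |N(S)| ≥ |S| is satisfied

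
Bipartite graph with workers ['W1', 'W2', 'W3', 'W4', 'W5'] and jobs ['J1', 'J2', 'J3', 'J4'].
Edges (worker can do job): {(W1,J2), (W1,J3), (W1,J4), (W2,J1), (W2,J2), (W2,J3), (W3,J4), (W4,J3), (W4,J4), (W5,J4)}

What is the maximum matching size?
Maximum matching size = 4

Maximum matching: {(W1,J2), (W2,J1), (W3,J4), (W4,J3)}
Size: 4

This assigns 4 workers to 4 distinct jobs.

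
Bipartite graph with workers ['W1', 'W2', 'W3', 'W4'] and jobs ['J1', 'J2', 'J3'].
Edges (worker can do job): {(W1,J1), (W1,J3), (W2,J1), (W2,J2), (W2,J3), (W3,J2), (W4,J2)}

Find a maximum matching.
Matching: {(W1,J1), (W2,J3), (W4,J2)}

Maximum matching (size 3):
  W1 → J1
  W2 → J3
  W4 → J2

Each worker is assigned to at most one job, and each job to at most one worker.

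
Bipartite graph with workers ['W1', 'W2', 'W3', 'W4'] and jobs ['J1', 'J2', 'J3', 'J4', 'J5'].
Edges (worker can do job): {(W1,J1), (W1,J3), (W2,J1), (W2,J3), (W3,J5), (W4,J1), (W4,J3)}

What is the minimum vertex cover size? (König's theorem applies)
Minimum vertex cover size = 3

By König's theorem: in bipartite graphs,
min vertex cover = max matching = 3

Maximum matching has size 3, so minimum vertex cover also has size 3.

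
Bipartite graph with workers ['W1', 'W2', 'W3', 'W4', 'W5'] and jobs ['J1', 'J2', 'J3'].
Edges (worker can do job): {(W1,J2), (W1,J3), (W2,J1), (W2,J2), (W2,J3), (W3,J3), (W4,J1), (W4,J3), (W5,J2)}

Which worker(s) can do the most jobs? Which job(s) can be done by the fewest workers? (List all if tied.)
Most versatile: W2 (3 jobs); Least covered: J1 (2 workers)

Worker degrees (jobs they can do): W1:2, W2:3, W3:1, W4:2, W5:1
Job degrees (workers who can do it): J1:2, J2:3, J3:4

Maximum worker degree is 3, achieved by: W2
Minimum job degree is 2, achieved by: J1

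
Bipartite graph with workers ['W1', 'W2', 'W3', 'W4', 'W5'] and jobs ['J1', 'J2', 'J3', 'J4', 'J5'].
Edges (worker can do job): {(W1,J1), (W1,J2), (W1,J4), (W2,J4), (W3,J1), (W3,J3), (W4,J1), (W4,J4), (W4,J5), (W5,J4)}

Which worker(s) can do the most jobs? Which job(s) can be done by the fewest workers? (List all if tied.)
Most versatile: W1, W4 (3 jobs); Least covered: J2, J3, J5 (1 workers)

Worker degrees (jobs they can do): W1:3, W2:1, W3:2, W4:3, W5:1
Job degrees (workers who can do it): J1:3, J2:1, J3:1, J4:4, J5:1

Maximum worker degree is 3, achieved by: W1, W4
Minimum job degree is 1, achieved by: J2, J3, J5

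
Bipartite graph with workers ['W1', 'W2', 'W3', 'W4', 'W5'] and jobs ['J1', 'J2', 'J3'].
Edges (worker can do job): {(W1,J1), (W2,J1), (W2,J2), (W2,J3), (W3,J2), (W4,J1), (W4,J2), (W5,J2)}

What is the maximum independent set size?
Maximum independent set = 5

By König's theorem:
- Min vertex cover = Max matching = 3
- Max independent set = Total vertices - Min vertex cover
- Max independent set = 8 - 3 = 5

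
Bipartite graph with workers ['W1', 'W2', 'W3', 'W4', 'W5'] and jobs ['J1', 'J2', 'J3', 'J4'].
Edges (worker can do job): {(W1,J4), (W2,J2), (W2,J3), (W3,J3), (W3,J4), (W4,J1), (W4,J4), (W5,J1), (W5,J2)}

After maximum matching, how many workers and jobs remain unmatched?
Unmatched: 1 workers, 0 jobs

Maximum matching size: 4
Workers: 5 total, 4 matched, 1 unmatched
Jobs: 4 total, 4 matched, 0 unmatched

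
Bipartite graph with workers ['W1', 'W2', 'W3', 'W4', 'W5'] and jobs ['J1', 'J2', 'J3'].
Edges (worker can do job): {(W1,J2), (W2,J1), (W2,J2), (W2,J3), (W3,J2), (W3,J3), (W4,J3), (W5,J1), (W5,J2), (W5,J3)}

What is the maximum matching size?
Maximum matching size = 3

Maximum matching: {(W3,J2), (W4,J3), (W5,J1)}
Size: 3

This assigns 3 workers to 3 distinct jobs.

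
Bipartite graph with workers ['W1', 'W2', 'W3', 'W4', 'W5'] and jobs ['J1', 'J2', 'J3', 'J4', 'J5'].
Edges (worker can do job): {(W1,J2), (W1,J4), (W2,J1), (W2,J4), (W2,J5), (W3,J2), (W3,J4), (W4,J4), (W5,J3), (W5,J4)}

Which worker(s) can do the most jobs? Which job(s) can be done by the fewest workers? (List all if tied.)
Most versatile: W2 (3 jobs); Least covered: J1, J3, J5 (1 workers)

Worker degrees (jobs they can do): W1:2, W2:3, W3:2, W4:1, W5:2
Job degrees (workers who can do it): J1:1, J2:2, J3:1, J4:5, J5:1

Maximum worker degree is 3, achieved by: W2
Minimum job degree is 1, achieved by: J1, J3, J5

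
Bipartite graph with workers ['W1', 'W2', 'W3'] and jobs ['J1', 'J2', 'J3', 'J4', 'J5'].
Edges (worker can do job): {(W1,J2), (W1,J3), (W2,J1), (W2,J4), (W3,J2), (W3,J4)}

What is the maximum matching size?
Maximum matching size = 3

Maximum matching: {(W1,J3), (W2,J1), (W3,J2)}
Size: 3

This assigns 3 workers to 3 distinct jobs.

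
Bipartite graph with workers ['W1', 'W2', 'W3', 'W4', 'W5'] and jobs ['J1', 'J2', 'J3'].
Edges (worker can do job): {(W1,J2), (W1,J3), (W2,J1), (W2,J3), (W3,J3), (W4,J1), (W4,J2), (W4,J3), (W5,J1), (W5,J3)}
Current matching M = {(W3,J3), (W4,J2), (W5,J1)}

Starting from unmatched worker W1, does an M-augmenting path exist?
No augmenting path from W1

Alternating search from W1 reaches jobs: {J1, J2, J3}.
Every reachable job is already matched in M, and following those matched edges back to workers exposes no further unvisited jobs.
No M-augmenting path from W1 exists.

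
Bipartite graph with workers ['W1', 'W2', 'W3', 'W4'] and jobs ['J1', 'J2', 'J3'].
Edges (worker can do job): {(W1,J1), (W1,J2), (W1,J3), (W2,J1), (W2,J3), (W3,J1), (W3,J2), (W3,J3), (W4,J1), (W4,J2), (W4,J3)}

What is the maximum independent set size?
Maximum independent set = 4

By König's theorem:
- Min vertex cover = Max matching = 3
- Max independent set = Total vertices - Min vertex cover
- Max independent set = 7 - 3 = 4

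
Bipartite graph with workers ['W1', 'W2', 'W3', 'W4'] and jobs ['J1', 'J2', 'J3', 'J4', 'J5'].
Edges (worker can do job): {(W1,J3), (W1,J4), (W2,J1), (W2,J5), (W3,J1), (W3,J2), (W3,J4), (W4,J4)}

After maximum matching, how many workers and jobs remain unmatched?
Unmatched: 0 workers, 1 jobs

Maximum matching size: 4
Workers: 4 total, 4 matched, 0 unmatched
Jobs: 5 total, 4 matched, 1 unmatched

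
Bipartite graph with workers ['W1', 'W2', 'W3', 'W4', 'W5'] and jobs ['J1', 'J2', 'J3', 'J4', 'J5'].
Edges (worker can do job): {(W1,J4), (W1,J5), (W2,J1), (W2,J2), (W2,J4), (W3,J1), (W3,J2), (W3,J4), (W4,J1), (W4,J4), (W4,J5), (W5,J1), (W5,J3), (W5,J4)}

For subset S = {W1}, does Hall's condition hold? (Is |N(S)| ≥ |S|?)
Yes: |N(S)| = 2, |S| = 1

Subset S = {W1}
Neighbors N(S) = {J4, J5}

|N(S)| = 2, |S| = 1
Hall's condition: |N(S)| ≥ |S| is satisfied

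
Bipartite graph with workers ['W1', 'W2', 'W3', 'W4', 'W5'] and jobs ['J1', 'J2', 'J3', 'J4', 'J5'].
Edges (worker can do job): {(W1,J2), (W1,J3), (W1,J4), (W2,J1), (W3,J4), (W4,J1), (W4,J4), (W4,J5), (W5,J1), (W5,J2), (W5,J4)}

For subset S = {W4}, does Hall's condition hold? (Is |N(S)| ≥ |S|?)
Yes: |N(S)| = 3, |S| = 1

Subset S = {W4}
Neighbors N(S) = {J1, J4, J5}

|N(S)| = 3, |S| = 1
Hall's condition: |N(S)| ≥ |S| is satisfied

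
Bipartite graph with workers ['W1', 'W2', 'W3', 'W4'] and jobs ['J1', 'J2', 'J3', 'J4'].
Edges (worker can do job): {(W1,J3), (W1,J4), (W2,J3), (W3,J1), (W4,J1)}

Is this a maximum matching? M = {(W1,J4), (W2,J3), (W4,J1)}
Yes, size 3 is maximum

Proposed matching has size 3.
Maximum matching size for this graph: 3.

This is a maximum matching.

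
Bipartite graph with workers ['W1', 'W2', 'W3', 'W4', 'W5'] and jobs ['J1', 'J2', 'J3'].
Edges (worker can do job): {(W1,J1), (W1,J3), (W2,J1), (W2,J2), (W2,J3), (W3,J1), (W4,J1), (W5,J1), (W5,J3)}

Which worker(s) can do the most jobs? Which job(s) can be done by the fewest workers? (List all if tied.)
Most versatile: W2 (3 jobs); Least covered: J2 (1 workers)

Worker degrees (jobs they can do): W1:2, W2:3, W3:1, W4:1, W5:2
Job degrees (workers who can do it): J1:5, J2:1, J3:3

Maximum worker degree is 3, achieved by: W2
Minimum job degree is 1, achieved by: J2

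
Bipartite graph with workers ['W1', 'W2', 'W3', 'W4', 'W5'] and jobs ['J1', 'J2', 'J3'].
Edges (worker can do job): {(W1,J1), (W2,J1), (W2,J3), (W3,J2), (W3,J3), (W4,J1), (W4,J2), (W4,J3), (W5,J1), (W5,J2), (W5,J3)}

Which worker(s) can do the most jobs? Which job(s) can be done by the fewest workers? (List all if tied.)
Most versatile: W4, W5 (3 jobs); Least covered: J2 (3 workers)

Worker degrees (jobs they can do): W1:1, W2:2, W3:2, W4:3, W5:3
Job degrees (workers who can do it): J1:4, J2:3, J3:4

Maximum worker degree is 3, achieved by: W4, W5
Minimum job degree is 3, achieved by: J2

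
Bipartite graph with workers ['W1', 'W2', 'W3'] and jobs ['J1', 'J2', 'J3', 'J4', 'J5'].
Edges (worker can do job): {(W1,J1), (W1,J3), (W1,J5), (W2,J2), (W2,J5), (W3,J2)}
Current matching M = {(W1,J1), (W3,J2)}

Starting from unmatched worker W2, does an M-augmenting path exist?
Yes: W2 → J5

An M-augmenting path alternates non-matching / matching edges, starting and ending at unmatched vertices.
Path: W2 → J5
(J5 is unmatched in M, so the path is augmenting.)
Flipping edges along this path would increase |M| from 2 to 3.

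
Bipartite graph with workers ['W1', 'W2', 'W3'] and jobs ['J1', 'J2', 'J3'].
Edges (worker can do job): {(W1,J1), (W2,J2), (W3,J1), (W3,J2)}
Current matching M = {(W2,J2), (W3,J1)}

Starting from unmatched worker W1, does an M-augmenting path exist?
No augmenting path from W1

Alternating search from W1 reaches jobs: {J1, J2}.
Every reachable job is already matched in M, and following those matched edges back to workers exposes no further unvisited jobs.
No M-augmenting path from W1 exists.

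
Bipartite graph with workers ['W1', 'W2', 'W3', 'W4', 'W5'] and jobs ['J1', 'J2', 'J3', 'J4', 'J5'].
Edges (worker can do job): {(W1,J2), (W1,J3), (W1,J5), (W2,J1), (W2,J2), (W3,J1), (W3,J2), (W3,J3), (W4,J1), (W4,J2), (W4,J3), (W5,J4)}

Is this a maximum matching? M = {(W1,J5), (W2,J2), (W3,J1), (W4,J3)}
No, size 4 is not maximum

Proposed matching has size 4.
Maximum matching size for this graph: 5.

This is NOT maximum - can be improved to size 5.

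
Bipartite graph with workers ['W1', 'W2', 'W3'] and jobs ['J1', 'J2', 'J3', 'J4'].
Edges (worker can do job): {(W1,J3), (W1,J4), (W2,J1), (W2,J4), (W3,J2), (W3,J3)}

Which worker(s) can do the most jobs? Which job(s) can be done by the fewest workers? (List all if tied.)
Most versatile: W1, W2, W3 (2 jobs); Least covered: J1, J2 (1 workers)

Worker degrees (jobs they can do): W1:2, W2:2, W3:2
Job degrees (workers who can do it): J1:1, J2:1, J3:2, J4:2

Maximum worker degree is 2, achieved by: W1, W2, W3
Minimum job degree is 1, achieved by: J1, J2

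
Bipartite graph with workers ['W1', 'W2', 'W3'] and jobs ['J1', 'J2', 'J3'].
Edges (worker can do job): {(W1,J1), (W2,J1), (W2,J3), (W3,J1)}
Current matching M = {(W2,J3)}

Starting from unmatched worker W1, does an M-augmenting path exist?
Yes: W1 → J1

An M-augmenting path alternates non-matching / matching edges, starting and ending at unmatched vertices.
Path: W1 → J1
(J1 is unmatched in M, so the path is augmenting.)
Flipping edges along this path would increase |M| from 1 to 2.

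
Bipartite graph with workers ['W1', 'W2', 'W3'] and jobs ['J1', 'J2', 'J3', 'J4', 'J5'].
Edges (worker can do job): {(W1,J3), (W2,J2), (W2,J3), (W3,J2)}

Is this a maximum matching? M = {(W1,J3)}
No, size 1 is not maximum

Proposed matching has size 1.
Maximum matching size for this graph: 2.

This is NOT maximum - can be improved to size 2.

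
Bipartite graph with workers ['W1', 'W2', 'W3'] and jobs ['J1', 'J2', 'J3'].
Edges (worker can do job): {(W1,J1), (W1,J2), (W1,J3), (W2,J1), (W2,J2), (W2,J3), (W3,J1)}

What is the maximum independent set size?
Maximum independent set = 3

By König's theorem:
- Min vertex cover = Max matching = 3
- Max independent set = Total vertices - Min vertex cover
- Max independent set = 6 - 3 = 3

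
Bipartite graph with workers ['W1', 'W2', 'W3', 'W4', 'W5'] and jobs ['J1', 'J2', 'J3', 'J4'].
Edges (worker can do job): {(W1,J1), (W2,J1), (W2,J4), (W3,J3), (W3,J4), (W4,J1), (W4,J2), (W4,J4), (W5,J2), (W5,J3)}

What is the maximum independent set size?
Maximum independent set = 5

By König's theorem:
- Min vertex cover = Max matching = 4
- Max independent set = Total vertices - Min vertex cover
- Max independent set = 9 - 4 = 5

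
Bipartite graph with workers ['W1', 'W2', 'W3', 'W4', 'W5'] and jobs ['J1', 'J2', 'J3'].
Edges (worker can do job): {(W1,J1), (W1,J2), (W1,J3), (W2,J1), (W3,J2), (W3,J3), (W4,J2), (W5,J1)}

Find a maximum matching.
Matching: {(W3,J3), (W4,J2), (W5,J1)}

Maximum matching (size 3):
  W3 → J3
  W4 → J2
  W5 → J1

Each worker is assigned to at most one job, and each job to at most one worker.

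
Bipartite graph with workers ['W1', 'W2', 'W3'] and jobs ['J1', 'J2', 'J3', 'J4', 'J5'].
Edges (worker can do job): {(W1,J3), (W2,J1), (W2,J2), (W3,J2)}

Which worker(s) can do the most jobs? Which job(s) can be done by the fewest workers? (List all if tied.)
Most versatile: W2 (2 jobs); Least covered: J4, J5 (0 workers)

Worker degrees (jobs they can do): W1:1, W2:2, W3:1
Job degrees (workers who can do it): J1:1, J2:2, J3:1, J4:0, J5:0

Maximum worker degree is 2, achieved by: W2
Minimum job degree is 0, achieved by: J4, J5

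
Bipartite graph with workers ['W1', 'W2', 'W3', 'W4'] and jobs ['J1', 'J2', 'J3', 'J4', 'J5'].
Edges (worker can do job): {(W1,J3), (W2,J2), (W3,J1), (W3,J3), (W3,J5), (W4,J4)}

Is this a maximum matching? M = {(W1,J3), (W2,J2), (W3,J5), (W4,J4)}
Yes, size 4 is maximum

Proposed matching has size 4.
Maximum matching size for this graph: 4.

This is a maximum matching.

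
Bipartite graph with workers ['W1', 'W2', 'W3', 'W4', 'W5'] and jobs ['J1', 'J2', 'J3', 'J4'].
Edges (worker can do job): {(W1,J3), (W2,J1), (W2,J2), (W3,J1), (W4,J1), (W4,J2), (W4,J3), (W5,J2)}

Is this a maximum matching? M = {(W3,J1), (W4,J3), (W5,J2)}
Yes, size 3 is maximum

Proposed matching has size 3.
Maximum matching size for this graph: 3.

This is a maximum matching.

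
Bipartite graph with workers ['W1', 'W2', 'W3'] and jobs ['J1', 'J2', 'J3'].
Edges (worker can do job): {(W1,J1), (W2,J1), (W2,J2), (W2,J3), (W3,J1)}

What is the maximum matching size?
Maximum matching size = 2

Maximum matching: {(W2,J2), (W3,J1)}
Size: 2

This assigns 2 workers to 2 distinct jobs.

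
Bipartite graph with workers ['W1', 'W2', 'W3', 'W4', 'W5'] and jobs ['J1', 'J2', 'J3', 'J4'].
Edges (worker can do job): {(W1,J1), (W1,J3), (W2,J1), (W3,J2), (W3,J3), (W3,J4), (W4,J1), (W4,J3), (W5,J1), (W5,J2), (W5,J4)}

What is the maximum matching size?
Maximum matching size = 4

Maximum matching: {(W1,J3), (W3,J4), (W4,J1), (W5,J2)}
Size: 4

This assigns 4 workers to 4 distinct jobs.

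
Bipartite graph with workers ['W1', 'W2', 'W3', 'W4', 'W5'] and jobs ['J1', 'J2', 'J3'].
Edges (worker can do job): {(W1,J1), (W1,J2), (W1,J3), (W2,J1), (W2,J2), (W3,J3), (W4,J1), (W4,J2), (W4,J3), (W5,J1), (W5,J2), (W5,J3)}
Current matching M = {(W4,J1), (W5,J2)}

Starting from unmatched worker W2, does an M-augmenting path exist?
Yes: W2 → J1 → W4 → J3

An M-augmenting path alternates non-matching / matching edges, starting and ending at unmatched vertices.
Path: W2 → J1 → W4 → J3
(J3 is unmatched in M, so the path is augmenting.)
Flipping edges along this path would increase |M| from 2 to 3.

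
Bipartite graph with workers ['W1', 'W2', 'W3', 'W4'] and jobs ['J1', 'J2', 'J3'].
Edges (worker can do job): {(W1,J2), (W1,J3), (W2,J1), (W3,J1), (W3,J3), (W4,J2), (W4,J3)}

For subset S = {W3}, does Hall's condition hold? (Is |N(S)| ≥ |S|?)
Yes: |N(S)| = 2, |S| = 1

Subset S = {W3}
Neighbors N(S) = {J1, J3}

|N(S)| = 2, |S| = 1
Hall's condition: |N(S)| ≥ |S| is satisfied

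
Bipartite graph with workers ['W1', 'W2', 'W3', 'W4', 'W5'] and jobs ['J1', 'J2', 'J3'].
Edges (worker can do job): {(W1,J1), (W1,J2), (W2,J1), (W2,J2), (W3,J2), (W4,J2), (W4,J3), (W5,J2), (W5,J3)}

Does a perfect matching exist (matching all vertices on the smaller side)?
Yes, perfect matching exists (size 3)

Perfect matching: {(W1,J1), (W3,J2), (W5,J3)}
All 3 vertices on the smaller side are matched.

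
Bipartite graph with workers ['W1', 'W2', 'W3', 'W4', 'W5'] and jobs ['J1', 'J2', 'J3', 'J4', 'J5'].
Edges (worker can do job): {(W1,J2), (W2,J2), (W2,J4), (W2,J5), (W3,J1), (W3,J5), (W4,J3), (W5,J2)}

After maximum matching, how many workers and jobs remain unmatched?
Unmatched: 1 workers, 1 jobs

Maximum matching size: 4
Workers: 5 total, 4 matched, 1 unmatched
Jobs: 5 total, 4 matched, 1 unmatched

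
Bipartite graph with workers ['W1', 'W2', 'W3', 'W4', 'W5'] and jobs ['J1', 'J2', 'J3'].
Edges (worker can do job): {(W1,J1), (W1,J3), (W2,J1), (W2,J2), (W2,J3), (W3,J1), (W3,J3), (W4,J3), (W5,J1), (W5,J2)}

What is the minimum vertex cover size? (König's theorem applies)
Minimum vertex cover size = 3

By König's theorem: in bipartite graphs,
min vertex cover = max matching = 3

Maximum matching has size 3, so minimum vertex cover also has size 3.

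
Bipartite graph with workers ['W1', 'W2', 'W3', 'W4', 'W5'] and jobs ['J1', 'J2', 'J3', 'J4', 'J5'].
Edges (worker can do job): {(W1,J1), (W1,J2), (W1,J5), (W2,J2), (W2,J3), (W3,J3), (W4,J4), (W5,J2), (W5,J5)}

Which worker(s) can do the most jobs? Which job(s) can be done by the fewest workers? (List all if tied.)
Most versatile: W1 (3 jobs); Least covered: J1, J4 (1 workers)

Worker degrees (jobs they can do): W1:3, W2:2, W3:1, W4:1, W5:2
Job degrees (workers who can do it): J1:1, J2:3, J3:2, J4:1, J5:2

Maximum worker degree is 3, achieved by: W1
Minimum job degree is 1, achieved by: J1, J4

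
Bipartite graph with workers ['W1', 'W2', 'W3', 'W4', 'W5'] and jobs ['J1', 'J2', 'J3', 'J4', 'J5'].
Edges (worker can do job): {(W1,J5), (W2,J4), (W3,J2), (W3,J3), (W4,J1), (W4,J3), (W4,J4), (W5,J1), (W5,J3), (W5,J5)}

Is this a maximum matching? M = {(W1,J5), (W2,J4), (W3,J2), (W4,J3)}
No, size 4 is not maximum

Proposed matching has size 4.
Maximum matching size for this graph: 5.

This is NOT maximum - can be improved to size 5.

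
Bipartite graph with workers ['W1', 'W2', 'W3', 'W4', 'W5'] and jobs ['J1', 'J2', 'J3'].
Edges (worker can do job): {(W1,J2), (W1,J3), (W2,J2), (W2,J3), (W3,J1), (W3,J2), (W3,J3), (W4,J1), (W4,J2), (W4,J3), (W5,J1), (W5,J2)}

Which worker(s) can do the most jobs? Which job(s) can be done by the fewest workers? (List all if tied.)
Most versatile: W3, W4 (3 jobs); Least covered: J1 (3 workers)

Worker degrees (jobs they can do): W1:2, W2:2, W3:3, W4:3, W5:2
Job degrees (workers who can do it): J1:3, J2:5, J3:4

Maximum worker degree is 3, achieved by: W3, W4
Minimum job degree is 3, achieved by: J1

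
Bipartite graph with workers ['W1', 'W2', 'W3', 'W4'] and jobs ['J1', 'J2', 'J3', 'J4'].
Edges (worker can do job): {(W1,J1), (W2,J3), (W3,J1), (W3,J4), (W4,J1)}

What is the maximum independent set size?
Maximum independent set = 5

By König's theorem:
- Min vertex cover = Max matching = 3
- Max independent set = Total vertices - Min vertex cover
- Max independent set = 8 - 3 = 5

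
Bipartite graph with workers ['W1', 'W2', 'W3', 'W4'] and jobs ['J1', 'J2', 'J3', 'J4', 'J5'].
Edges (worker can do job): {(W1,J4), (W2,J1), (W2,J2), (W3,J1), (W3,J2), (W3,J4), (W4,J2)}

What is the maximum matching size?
Maximum matching size = 3

Maximum matching: {(W1,J4), (W3,J1), (W4,J2)}
Size: 3

This assigns 3 workers to 3 distinct jobs.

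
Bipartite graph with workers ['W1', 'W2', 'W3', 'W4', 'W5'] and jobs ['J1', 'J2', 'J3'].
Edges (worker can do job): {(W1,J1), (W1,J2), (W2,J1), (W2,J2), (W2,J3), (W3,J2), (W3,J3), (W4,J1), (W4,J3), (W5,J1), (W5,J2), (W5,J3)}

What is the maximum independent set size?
Maximum independent set = 5

By König's theorem:
- Min vertex cover = Max matching = 3
- Max independent set = Total vertices - Min vertex cover
- Max independent set = 8 - 3 = 5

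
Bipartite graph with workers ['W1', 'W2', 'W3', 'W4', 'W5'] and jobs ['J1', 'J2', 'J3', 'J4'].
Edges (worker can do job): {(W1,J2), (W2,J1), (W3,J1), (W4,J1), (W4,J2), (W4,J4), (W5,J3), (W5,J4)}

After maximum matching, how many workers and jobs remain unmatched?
Unmatched: 1 workers, 0 jobs

Maximum matching size: 4
Workers: 5 total, 4 matched, 1 unmatched
Jobs: 4 total, 4 matched, 0 unmatched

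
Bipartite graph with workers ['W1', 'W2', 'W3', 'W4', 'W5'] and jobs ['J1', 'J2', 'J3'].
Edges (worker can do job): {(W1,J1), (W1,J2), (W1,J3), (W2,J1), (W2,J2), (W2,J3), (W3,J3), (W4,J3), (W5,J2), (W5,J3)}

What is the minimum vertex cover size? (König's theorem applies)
Minimum vertex cover size = 3

By König's theorem: in bipartite graphs,
min vertex cover = max matching = 3

Maximum matching has size 3, so minimum vertex cover also has size 3.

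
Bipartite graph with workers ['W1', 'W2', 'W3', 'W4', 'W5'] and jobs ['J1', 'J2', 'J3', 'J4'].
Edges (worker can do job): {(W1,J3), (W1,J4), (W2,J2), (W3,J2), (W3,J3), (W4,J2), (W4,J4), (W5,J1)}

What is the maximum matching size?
Maximum matching size = 4

Maximum matching: {(W2,J2), (W3,J3), (W4,J4), (W5,J1)}
Size: 4

This assigns 4 workers to 4 distinct jobs.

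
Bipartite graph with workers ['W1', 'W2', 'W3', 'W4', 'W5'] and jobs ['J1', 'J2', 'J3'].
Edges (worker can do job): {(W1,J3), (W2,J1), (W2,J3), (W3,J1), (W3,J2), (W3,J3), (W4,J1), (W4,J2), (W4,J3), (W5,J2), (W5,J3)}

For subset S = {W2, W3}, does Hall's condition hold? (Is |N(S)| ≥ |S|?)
Yes: |N(S)| = 3, |S| = 2

Subset S = {W2, W3}
Neighbors N(S) = {J1, J2, J3}

|N(S)| = 3, |S| = 2
Hall's condition: |N(S)| ≥ |S| is satisfied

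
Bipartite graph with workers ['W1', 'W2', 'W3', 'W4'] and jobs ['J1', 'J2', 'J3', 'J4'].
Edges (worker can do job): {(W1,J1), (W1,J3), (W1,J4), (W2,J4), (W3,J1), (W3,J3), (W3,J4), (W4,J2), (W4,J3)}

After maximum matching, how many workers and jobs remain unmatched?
Unmatched: 0 workers, 0 jobs

Maximum matching size: 4
Workers: 4 total, 4 matched, 0 unmatched
Jobs: 4 total, 4 matched, 0 unmatched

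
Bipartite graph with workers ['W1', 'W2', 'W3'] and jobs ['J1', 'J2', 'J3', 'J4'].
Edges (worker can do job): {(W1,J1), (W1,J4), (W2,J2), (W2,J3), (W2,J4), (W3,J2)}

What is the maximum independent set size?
Maximum independent set = 4

By König's theorem:
- Min vertex cover = Max matching = 3
- Max independent set = Total vertices - Min vertex cover
- Max independent set = 7 - 3 = 4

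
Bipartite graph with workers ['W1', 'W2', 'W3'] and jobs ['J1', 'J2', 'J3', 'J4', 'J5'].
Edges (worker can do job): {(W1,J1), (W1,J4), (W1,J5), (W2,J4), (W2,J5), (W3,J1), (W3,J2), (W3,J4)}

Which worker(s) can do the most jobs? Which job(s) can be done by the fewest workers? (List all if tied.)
Most versatile: W1, W3 (3 jobs); Least covered: J3 (0 workers)

Worker degrees (jobs they can do): W1:3, W2:2, W3:3
Job degrees (workers who can do it): J1:2, J2:1, J3:0, J4:3, J5:2

Maximum worker degree is 3, achieved by: W1, W3
Minimum job degree is 0, achieved by: J3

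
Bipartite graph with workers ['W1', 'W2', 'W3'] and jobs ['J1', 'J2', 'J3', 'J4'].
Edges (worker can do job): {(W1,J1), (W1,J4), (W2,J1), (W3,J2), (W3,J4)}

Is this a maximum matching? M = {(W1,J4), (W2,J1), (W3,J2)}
Yes, size 3 is maximum

Proposed matching has size 3.
Maximum matching size for this graph: 3.

This is a maximum matching.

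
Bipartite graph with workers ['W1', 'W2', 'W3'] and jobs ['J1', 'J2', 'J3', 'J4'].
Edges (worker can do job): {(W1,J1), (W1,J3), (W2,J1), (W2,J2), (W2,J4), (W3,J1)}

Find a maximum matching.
Matching: {(W1,J3), (W2,J4), (W3,J1)}

Maximum matching (size 3):
  W1 → J3
  W2 → J4
  W3 → J1

Each worker is assigned to at most one job, and each job to at most one worker.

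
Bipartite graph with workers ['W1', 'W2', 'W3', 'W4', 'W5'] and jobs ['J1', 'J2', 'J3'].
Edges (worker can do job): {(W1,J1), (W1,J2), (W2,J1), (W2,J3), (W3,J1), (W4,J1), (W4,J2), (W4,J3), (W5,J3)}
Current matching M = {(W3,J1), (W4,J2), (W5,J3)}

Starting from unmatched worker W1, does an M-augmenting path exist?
No augmenting path from W1

Alternating search from W1 reaches jobs: {J1, J2, J3}.
Every reachable job is already matched in M, and following those matched edges back to workers exposes no further unvisited jobs.
No M-augmenting path from W1 exists.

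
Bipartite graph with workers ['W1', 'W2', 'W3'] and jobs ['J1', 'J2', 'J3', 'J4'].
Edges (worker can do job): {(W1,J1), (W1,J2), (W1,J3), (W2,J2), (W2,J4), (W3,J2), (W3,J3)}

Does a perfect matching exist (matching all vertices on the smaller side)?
Yes, perfect matching exists (size 3)

Perfect matching: {(W1,J1), (W2,J4), (W3,J2)}
All 3 vertices on the smaller side are matched.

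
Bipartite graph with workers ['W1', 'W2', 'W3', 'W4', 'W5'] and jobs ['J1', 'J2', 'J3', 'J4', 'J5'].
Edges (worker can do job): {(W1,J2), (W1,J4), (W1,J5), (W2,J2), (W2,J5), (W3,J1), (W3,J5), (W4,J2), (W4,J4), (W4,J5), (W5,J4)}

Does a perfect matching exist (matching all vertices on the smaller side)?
No, maximum matching has size 4 < 5

Maximum matching has size 4, need 5 for perfect matching.
Unmatched workers: ['W2']
Unmatched jobs: ['J3']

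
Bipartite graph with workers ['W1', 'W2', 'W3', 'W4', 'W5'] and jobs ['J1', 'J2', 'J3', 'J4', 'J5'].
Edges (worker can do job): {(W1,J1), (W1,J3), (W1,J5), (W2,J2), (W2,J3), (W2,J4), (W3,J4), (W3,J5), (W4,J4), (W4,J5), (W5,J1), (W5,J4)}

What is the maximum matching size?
Maximum matching size = 5

Maximum matching: {(W1,J3), (W2,J2), (W3,J4), (W4,J5), (W5,J1)}
Size: 5

This assigns 5 workers to 5 distinct jobs.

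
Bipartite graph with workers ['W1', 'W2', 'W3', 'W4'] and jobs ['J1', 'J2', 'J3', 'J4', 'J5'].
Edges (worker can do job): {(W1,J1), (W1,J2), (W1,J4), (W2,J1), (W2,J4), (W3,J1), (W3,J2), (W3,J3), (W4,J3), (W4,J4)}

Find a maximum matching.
Matching: {(W1,J2), (W2,J1), (W3,J3), (W4,J4)}

Maximum matching (size 4):
  W1 → J2
  W2 → J1
  W3 → J3
  W4 → J4

Each worker is assigned to at most one job, and each job to at most one worker.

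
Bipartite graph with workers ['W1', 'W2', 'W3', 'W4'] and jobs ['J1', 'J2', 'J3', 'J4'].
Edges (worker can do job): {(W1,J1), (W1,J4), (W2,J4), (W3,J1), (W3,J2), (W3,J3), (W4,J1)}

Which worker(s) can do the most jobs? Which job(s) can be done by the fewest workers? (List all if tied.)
Most versatile: W3 (3 jobs); Least covered: J2, J3 (1 workers)

Worker degrees (jobs they can do): W1:2, W2:1, W3:3, W4:1
Job degrees (workers who can do it): J1:3, J2:1, J3:1, J4:2

Maximum worker degree is 3, achieved by: W3
Minimum job degree is 1, achieved by: J2, J3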